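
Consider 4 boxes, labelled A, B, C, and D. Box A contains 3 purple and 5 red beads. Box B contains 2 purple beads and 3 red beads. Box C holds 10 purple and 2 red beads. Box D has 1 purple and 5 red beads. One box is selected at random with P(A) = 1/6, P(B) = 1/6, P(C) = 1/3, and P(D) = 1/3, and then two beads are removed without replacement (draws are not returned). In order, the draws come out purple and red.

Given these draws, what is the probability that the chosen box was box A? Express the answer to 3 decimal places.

Compute the likelihood of the observed sequence for each case: P(data | box A) = (3/8)(5/7) = 0.26786; P(data | box B) = (2/5)(3/4) = 0.3; P(data | box C) = (10/12)(2/11) = 0.15152; P(data | box D) = (1/6)(5/5) = 0.16667.
Weighting by the prior gives 1/6 · 0.26786 = 0.044643, 1/6 · 0.3 = 0.05, 1/3 · 0.15152 = 0.050505, 1/3 · 0.16667 = 0.055556; these sum to 0.2007.
Hence P(box A | data) = (0.044643) / (0.2007) = 0.22243.

0.222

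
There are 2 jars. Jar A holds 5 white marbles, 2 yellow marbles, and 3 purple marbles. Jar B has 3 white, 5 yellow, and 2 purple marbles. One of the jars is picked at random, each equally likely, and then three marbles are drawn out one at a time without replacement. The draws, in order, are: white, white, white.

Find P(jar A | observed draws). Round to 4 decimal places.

0.9091

Compute the likelihood of the observed sequence for each case: P(data | jar A) = (5/10)(4/9)(3/8) = 1/12; P(data | jar B) = (3/10)(2/9)(1/8) = 1/120.
The prior-weighted likelihoods are 1/2 · 1/12 = 1/24, 1/2 · 1/120 = 1/240; these sum to 11/240.
So P(jar A | data) = (1/24) / (11/240) = 10/11.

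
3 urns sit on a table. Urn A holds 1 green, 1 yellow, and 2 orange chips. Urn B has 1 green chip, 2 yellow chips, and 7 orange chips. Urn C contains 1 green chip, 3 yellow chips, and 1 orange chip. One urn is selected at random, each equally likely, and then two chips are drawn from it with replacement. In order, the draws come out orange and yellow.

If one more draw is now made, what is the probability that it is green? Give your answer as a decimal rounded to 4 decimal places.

0.1799

Compute the likelihood of the observed sequence for each case: P(data | urn A) = (2/4)(1/4) = 1/8; P(data | urn B) = (7/10)(2/10) = 7/50; P(data | urn C) = (1/5)(3/5) = 3/25.
Weighting by the prior gives 1/3 · 1/8 = 1/24, 1/3 · 7/50 = 7/150, 1/3 · 3/25 = 1/25; with total 77/600.
The posterior is then P(urn A | data) = 0.32468, P(urn B | data) = 0.36364, P(urn C | data) = 0.31169.
So P(green next | data) = Σ P(green next | H) P(H | data) = (1/4)(0.32468) + (1/10)(0.36364) + (1/5)(0.31169) = 0.17987.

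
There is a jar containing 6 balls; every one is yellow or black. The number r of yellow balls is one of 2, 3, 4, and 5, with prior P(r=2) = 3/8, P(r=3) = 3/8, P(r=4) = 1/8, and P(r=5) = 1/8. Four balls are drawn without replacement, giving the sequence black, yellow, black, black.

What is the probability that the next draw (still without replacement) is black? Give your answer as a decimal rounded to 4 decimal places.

The likelihood of the observed sequence under each hypothesis: P(data | r = 2) = (4/6)(2/5)(3/4)(2/3) = 2/15; P(data | r = 3) = (3/6)(3/5)(2/4)(1/3) = 1/20; P(data | r = 4) = (2/6)(4/5)(1/4)(0/3) = 0; P(data | r = 5) = (1/6)(5/5)(0/4) = 0.
Weighting by the prior gives 3/8 · 2/15 = 1/20, 3/8 · 1/20 = 3/160, 1/8 · 0 = 0, 1/8 · 0 = 0; with total 11/160.
The posterior is then P(r = 2 | data) = 8/11, P(r = 3 | data) = 3/11, P(r = 4 | data) = 0, P(r = 5 | data) = 0.
The predictive probability is P(black next | data) = (1/2)(8/11) + (0)(3/11) = 4/11.

0.3636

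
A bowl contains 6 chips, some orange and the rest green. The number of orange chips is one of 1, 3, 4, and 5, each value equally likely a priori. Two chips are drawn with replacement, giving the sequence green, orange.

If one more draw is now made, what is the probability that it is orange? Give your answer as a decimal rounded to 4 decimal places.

For each hypothesis, P(data | H) works out to: P(data | r = 1) = (5/6)(1/6) = 5/36; P(data | r = 3) = (3/6)(3/6) = 1/4; P(data | r = 4) = (2/6)(4/6) = 2/9; P(data | r = 5) = (1/6)(5/6) = 5/36.
The prior-weighted likelihoods are 1/4 · 5/36 = 5/144, 1/4 · 1/4 = 1/16, 1/4 · 2/9 = 1/18, 1/4 · 5/36 = 5/144; summing to 3/16.
Normalising, the posterior is P(r = 1 | data) = 5/27, P(r = 3 | data) = 1/3, P(r = 4 | data) = 8/27, P(r = 5 | data) = 5/27.
So P(orange next | data) = Σ P(orange next | H) P(H | data) = (1/6)(5/27) + (1/2)(1/3) + (2/3)(8/27) + (5/6)(5/27) = 89/162.

0.5494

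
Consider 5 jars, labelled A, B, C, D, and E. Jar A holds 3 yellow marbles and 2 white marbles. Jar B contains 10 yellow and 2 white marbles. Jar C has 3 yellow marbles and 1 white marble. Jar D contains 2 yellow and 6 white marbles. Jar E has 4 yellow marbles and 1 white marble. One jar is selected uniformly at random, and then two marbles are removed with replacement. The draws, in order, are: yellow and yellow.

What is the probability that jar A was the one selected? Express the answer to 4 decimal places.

0.1552

Compute the likelihood of the observed sequence for each case: P(data | jar A) = (3/5)(3/5) = 9/25; P(data | jar B) = (10/12)(10/12) = 25/36; P(data | jar C) = (3/4)(3/4) = 9/16; P(data | jar D) = (2/8)(2/8) = 1/16; P(data | jar E) = (4/5)(4/5) = 16/25.
The prior-weighted likelihoods are 1/5 · 9/25 = 9/125, 1/5 · 25/36 = 5/36, 1/5 · 9/16 = 9/80, 1/5 · 1/16 = 1/80, 1/5 · 16/25 = 16/125; these sum to 167/360.
So P(jar A | data) = (9/125) / (167/360) = 648/4175.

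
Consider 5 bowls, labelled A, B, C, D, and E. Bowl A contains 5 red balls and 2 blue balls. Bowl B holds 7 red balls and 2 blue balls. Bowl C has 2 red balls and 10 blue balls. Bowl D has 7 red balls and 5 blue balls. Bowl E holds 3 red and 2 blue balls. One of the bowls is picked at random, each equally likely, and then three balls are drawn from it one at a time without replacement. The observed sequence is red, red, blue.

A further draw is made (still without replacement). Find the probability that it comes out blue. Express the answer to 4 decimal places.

Under each hypothesis, the probability of the observed sequence is: P(data | bowl A) = (5/7)(4/6)(2/5) = 0.19048; P(data | bowl B) = (7/9)(6/8)(2/7) = 0.16667; P(data | bowl C) = (2/12)(1/11)(10/10) = 0.015152; P(data | bowl D) = (7/12)(6/11)(5/10) = 0.15909; P(data | bowl E) = (3/5)(2/4)(2/3) = 0.2.
The prior-weighted likelihoods are 1/5 · 0.19048 = 0.038095, 1/5 · 0.16667 = 0.033333, 1/5 · 0.015152 = 0.0030303, 1/5 · 0.15909 = 0.031818, 1/5 · 0.2 = 0.04; with total 0.14628.
Dividing through by the total gives posterior P(bowl A | data) = 0.26043, P(bowl B | data) = 0.22788, P(bowl C | data) = 0.020716, P(bowl D | data) = 0.21752, P(bowl E | data) = 0.27345.
The predictive probability is P(blue next | data) = (1/4)(0.26043) + (1/6)(0.22788) + (1)(0.020716) + (4/9)(0.21752) + (1/2)(0.27345) = 0.35721.

0.3572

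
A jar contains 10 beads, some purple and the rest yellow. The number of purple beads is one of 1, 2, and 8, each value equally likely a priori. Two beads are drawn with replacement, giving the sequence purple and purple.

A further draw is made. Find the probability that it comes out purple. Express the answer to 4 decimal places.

For each hypothesis, P(data | H) works out to: P(data | r = 1) = (1/10)(1/10) = 1/100; P(data | r = 2) = (2/10)(2/10) = 1/25; P(data | r = 8) = (8/10)(8/10) = 16/25.
The prior-weighted likelihoods are 1/3 · 1/100 = 1/300, 1/3 · 1/25 = 1/75, 1/3 · 16/25 = 16/75; with total 23/100.
Dividing through by the total gives posterior P(r = 1 | data) = 1/69, P(r = 2 | data) = 4/69, P(r = 8 | data) = 64/69.
The predictive probability is P(purple next | data) = (1/10)(1/69) + (1/5)(4/69) + (4/5)(64/69) = 521/690.

0.7551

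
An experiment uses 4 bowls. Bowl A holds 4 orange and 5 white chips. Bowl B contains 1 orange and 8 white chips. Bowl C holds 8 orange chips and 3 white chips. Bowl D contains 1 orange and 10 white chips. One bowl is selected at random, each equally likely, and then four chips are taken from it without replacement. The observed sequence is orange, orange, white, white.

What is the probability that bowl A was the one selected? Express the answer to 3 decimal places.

Compute the likelihood of the observed sequence for each case: P(data | bowl A) = (4/9)(3/8)(5/7)(4/6) = 0.079365; P(data | bowl B) = (1/9)(0/8) = 0; P(data | bowl C) = (8/11)(7/10)(3/9)(2/8) = 0.042424; P(data | bowl D) = (1/11)(0/10) = 0.
The prior-weighted likelihoods are 1/4 · 0.079365 = 0.019841, 1/4 · 0 = 0, 1/4 · 0.042424 = 0.010606, 1/4 · 0 = 0; these sum to 0.030447.
Therefore the posterior P(bowl A | data) = (0.019841) / (0.030447) = 0.65166.

0.652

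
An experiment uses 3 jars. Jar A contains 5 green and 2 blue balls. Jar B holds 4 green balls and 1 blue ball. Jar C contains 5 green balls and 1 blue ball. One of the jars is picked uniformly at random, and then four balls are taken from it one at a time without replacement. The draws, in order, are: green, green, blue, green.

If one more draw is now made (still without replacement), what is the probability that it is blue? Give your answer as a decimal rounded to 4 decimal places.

Under each hypothesis, the probability of the observed sequence is: P(data | jar A) = (5/7)(4/6)(2/5)(3/4) = 1/7; P(data | jar B) = (4/5)(3/4)(1/3)(2/2) = 1/5; P(data | jar C) = (5/6)(4/5)(1/4)(3/3) = 1/6.
Weighting by the prior gives 1/3 · 1/7 = 1/21, 1/3 · 1/5 = 1/15, 1/3 · 1/6 = 1/18; with total 107/630.
The posterior is then P(jar A | data) = 30/107, P(jar B | data) = 42/107, P(jar C | data) = 35/107.
Averaging over the posterior, P(blue next | data) = (1/3)(30/107) + (0)(42/107) + (0)(35/107) = 10/107.

0.0935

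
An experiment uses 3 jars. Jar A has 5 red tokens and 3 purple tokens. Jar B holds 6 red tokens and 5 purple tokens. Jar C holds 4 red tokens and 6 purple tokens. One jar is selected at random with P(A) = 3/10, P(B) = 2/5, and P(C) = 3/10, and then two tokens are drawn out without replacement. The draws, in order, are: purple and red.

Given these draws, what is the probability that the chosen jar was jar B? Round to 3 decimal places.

0.405

For each hypothesis, P(data | H) works out to: P(data | jar A) = (3/8)(5/7) = 0.26786; P(data | jar B) = (5/11)(6/10) = 0.27273; P(data | jar C) = (6/10)(4/9) = 0.26667.
Multiplying each by its prior: 3/10 · 0.26786 = 0.080357, 2/5 · 0.27273 = 0.10909, 3/10 · 0.26667 = 0.08; summing to 0.26945.
Hence P(jar B | data) = (0.10909) / (0.26945) = 0.40487.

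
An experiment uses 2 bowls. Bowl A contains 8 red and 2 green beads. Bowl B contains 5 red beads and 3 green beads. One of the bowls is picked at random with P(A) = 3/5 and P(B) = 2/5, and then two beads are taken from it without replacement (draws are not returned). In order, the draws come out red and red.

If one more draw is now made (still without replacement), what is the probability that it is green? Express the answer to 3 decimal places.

Compute the likelihood of the observed sequence for each case: P(data | bowl A) = (8/10)(7/9) = 28/45; P(data | bowl B) = (5/8)(4/7) = 5/14.
Weighting by the prior gives 3/5 · 28/45 = 28/75, 2/5 · 5/14 = 1/7; with total 271/525.
Normalising, the posterior is P(bowl A | data) = 196/271, P(bowl B | data) = 75/271.
So P(green next | data) = Σ P(green next | H) P(H | data) = (1/4)(196/271) + (1/2)(75/271) = 173/542.

0.319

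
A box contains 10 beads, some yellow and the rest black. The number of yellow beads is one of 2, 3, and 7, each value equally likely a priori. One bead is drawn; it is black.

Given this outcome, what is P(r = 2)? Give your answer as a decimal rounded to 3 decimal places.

0.444

Under each hypothesis, the probability of this draw is: P(data | r = 2) = (8/10) = 4/5; P(data | r = 3) = (7/10) = 7/10; P(data | r = 7) = (3/10) = 3/10.
The prior-weighted likelihoods are 1/3 · 4/5 = 4/15, 1/3 · 7/10 = 7/30, 1/3 · 3/10 = 1/10; with total 3/5.
Hence P(r = 2 | data) = (4/15) / (3/5) = 4/9.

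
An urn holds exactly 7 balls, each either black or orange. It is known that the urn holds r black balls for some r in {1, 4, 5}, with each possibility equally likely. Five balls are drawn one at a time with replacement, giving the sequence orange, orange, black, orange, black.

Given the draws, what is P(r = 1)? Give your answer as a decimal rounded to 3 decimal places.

0.255

The likelihood of the observed sequence under each hypothesis: P(data | r = 1) = (6/7)(6/7)(1/7)(6/7)(1/7) = 0.012852; P(data | r = 4) = (3/7)(3/7)(4/7)(3/7)(4/7) = 0.025704; P(data | r = 5) = (2/7)(2/7)(5/7)(2/7)(5/7) = 0.0119.
Multiplying each by its prior: 1/3 · 0.012852 = 0.0042839, 1/3 · 0.025704 = 0.0085679, 1/3 · 0.0119 = 0.0039666; summing to 0.016818.
By Bayes' rule, P(r = 1 | data) = (0.0042839) / (0.016818) = 0.25472.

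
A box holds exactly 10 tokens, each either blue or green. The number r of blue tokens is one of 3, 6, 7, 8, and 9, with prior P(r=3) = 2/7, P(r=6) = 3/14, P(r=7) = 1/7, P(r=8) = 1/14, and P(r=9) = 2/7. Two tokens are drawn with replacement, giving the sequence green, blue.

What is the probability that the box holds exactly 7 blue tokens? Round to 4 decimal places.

0.1680

For each hypothesis, P(data | H) works out to: P(data | r = 3) = (7/10)(3/10) = 21/100; P(data | r = 6) = (4/10)(6/10) = 6/25; P(data | r = 7) = (3/10)(7/10) = 21/100; P(data | r = 8) = (2/10)(8/10) = 4/25; P(data | r = 9) = (1/10)(9/10) = 9/100.
Multiplying each by its prior: 2/7 · 21/100 = 3/50, 3/14 · 6/25 = 9/175, 1/7 · 21/100 = 3/100, 1/14 · 4/25 = 2/175, 2/7 · 9/100 = 9/350; these sum to 5/28.
Hence P(r = 7 | data) = (3/100) / (5/28) = 21/125.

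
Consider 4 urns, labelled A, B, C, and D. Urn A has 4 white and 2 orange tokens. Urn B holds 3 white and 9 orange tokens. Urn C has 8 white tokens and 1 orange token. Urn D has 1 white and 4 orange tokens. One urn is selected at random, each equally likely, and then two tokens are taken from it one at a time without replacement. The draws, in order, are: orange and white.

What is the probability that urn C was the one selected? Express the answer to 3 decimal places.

0.142

For each hypothesis, P(data | H) works out to: P(data | urn A) = (2/6)(4/5) = 0.26667; P(data | urn B) = (9/12)(3/11) = 0.20455; P(data | urn C) = (1/9)(8/8) = 0.11111; P(data | urn D) = (4/5)(1/4) = 0.2.
Multiplying each by its prior: 1/4 · 0.26667 = 0.066667, 1/4 · 0.20455 = 0.051136, 1/4 · 0.11111 = 0.027778, 1/4 · 0.2 = 0.05; with total 0.19558.
So P(urn C | data) = (0.027778) / (0.19558) = 0.14203.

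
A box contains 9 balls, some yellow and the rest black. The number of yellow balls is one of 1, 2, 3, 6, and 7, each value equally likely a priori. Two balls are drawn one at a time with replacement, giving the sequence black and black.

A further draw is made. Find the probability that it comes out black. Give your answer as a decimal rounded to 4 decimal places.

Under each hypothesis, the probability of the observed sequence is: P(data | r = 1) = (8/9)(8/9) = 64/81; P(data | r = 2) = (7/9)(7/9) = 49/81; P(data | r = 3) = (6/9)(6/9) = 4/9; P(data | r = 6) = (3/9)(3/9) = 1/9; P(data | r = 7) = (2/9)(2/9) = 4/81.
Multiplying each by its prior: 1/5 · 64/81 = 64/405, 1/5 · 49/81 = 49/405, 1/5 · 4/9 = 4/45, 1/5 · 1/9 = 1/45, 1/5 · 4/81 = 4/405; summing to 2/5.
Dividing through by the total gives posterior P(r = 1 | data) = 32/81, P(r = 2 | data) = 49/162, P(r = 3 | data) = 2/9, P(r = 6 | data) = 1/18, P(r = 7 | data) = 2/81.
The predictive probability is P(black next | data) = (8/9)(32/81) + (7/9)(49/162) + (2/3)(2/9) + (1/3)(1/18) + (2/9)(2/81) = 553/729.

0.7586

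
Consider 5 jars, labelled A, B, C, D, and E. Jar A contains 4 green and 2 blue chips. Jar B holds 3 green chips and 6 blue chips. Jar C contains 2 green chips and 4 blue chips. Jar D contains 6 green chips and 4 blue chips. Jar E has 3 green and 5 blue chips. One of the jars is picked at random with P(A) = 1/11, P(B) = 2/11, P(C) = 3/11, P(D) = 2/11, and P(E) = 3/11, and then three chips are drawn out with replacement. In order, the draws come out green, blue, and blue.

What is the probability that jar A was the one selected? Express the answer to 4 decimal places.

Under each hypothesis, the probability of the observed sequence is: P(data | jar A) = (4/6)(2/6)(2/6) = 0.074074; P(data | jar B) = (3/9)(6/9)(6/9) = 0.14815; P(data | jar C) = (2/6)(4/6)(4/6) = 0.14815; P(data | jar D) = (6/10)(4/10)(4/10) = 0.096; P(data | jar E) = (3/8)(5/8)(5/8) = 0.14648.
Weighting by the prior gives 1/11 · 0.074074 = 0.006734, 2/11 · 0.14815 = 0.026936, 3/11 · 0.14815 = 0.040404, 2/11 · 0.096 = 0.017455, 3/11 · 0.14648 = 0.03995; summing to 0.13148.
Hence P(jar A | data) = (0.006734) / (0.13148) = 0.051217.

0.0512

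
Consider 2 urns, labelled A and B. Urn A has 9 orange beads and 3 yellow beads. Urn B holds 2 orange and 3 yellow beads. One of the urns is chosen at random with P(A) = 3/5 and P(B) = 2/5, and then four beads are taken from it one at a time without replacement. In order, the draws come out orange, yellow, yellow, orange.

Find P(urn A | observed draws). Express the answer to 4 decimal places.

Compute the likelihood of the observed sequence for each case: P(data | urn A) = (9/12)(3/11)(2/10)(8/9) = 2/55; P(data | urn B) = (2/5)(3/4)(2/3)(1/2) = 1/10.
Multiplying each by its prior: 3/5 · 2/55 = 6/275, 2/5 · 1/10 = 1/25; these sum to 17/275.
Therefore the posterior P(urn A | data) = (6/275) / (17/275) = 6/17.

0.3529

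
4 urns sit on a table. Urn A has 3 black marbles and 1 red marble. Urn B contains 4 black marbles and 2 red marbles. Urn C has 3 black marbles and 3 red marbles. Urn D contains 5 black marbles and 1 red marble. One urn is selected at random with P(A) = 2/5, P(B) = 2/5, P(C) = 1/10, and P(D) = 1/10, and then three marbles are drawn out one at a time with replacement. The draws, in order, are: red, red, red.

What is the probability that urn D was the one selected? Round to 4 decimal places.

0.0136

For each hypothesis, P(data | H) works out to: P(data | urn A) = (1/4)(1/4)(1/4) = 0.015625; P(data | urn B) = (2/6)(2/6)(2/6) = 0.037037; P(data | urn C) = (3/6)(3/6)(3/6) = 0.125; P(data | urn D) = (1/6)(1/6)(1/6) = 0.0046296.
Weighting by the prior gives 2/5 · 0.015625 = 0.00625, 2/5 · 0.037037 = 0.014815, 1/10 · 0.125 = 0.0125, 1/10 · 0.0046296 = 0.00046296; these sum to 0.034028.
Therefore the posterior P(urn D | data) = (0.00046296) / (0.034028) = 0.013605.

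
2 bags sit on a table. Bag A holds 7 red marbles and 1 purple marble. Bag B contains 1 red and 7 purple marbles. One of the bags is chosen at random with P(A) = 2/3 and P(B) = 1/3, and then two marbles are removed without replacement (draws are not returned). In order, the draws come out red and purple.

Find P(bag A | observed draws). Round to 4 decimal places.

0.6667

The likelihood of the observed sequence under each hypothesis: P(data | bag A) = (7/8)(1/7) = 1/8; P(data | bag B) = (1/8)(7/7) = 1/8.
The prior-weighted likelihoods are 2/3 · 1/8 = 1/12, 1/3 · 1/8 = 1/24; summing to 1/8.
So P(bag A | data) = (1/12) / (1/8) = 2/3.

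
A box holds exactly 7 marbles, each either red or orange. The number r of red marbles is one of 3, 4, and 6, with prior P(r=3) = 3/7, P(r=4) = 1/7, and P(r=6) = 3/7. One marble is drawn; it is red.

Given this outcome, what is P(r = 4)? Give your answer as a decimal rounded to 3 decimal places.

0.129

The likelihood of this draw under each hypothesis: P(data | r = 3) = (3/7) = 3/7; P(data | r = 4) = (4/7) = 4/7; P(data | r = 6) = (6/7) = 6/7.
The prior-weighted likelihoods are 3/7 · 3/7 = 9/49, 1/7 · 4/7 = 4/49, 3/7 · 6/7 = 18/49; these sum to 31/49.
So P(r = 4 | data) = (4/49) / (31/49) = 4/31.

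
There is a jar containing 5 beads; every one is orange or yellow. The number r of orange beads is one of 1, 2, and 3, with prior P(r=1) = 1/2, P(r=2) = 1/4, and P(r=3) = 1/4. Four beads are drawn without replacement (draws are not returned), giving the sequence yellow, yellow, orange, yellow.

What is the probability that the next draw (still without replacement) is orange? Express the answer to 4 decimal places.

0.2000

Compute the likelihood of the observed sequence for each case: P(data | r = 1) = (4/5)(3/4)(1/3)(2/2) = 1/5; P(data | r = 2) = (3/5)(2/4)(2/3)(1/2) = 1/10; P(data | r = 3) = (2/5)(1/4)(3/3)(0/2) = 0.
Weighting by the prior gives 1/2 · 1/5 = 1/10, 1/4 · 1/10 = 1/40, 1/4 · 0 = 0; these sum to 1/8.
Normalising, the posterior is P(r = 1 | data) = 4/5, P(r = 2 | data) = 1/5, P(r = 3 | data) = 0.
Averaging over the posterior, P(orange next | data) = (0)(4/5) + (1)(1/5) = 1/5.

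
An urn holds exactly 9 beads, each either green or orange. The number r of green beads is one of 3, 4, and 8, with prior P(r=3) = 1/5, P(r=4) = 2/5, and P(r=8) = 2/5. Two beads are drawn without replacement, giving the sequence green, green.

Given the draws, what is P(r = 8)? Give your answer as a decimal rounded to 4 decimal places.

0.7887

The likelihood of the observed sequence under each hypothesis: P(data | r = 3) = (3/9)(2/8) = 1/12; P(data | r = 4) = (4/9)(3/8) = 1/6; P(data | r = 8) = (8/9)(7/8) = 7/9.
Weighting by the prior gives 1/5 · 1/12 = 1/60, 2/5 · 1/6 = 1/15, 2/5 · 7/9 = 14/45; these sum to 71/180.
So P(r = 8 | data) = (14/45) / (71/180) = 56/71.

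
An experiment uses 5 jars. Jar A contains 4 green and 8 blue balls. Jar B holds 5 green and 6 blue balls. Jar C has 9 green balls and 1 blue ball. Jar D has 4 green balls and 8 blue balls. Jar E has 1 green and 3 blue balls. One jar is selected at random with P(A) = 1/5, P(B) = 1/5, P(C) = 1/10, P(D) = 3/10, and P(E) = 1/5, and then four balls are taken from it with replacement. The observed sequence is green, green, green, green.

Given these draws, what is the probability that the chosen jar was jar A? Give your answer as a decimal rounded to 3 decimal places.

0.030

Under each hypothesis, the probability of the observed sequence is: P(data | jar A) = (4/12)(4/12)(4/12)(4/12) = 0.012346; P(data | jar B) = (5/11)(5/11)(5/11)(5/11) = 0.042688; P(data | jar C) = (9/10)(9/10)(9/10)(9/10) = 0.6561; P(data | jar D) = (4/12)(4/12)(4/12)(4/12) = 0.012346; P(data | jar E) = (1/4)(1/4)(1/4)(1/4) = 0.0039062.
Weighting by the prior gives 1/5 · 0.012346 = 0.0024691, 1/5 · 0.042688 = 0.0085377, 1/10 · 0.6561 = 0.06561, 3/10 · 0.012346 = 0.0037037, 1/5 · 0.0039062 = 0.00078125; these sum to 0.081102.
Hence P(jar A | data) = (0.0024691) / (0.081102) = 0.030445.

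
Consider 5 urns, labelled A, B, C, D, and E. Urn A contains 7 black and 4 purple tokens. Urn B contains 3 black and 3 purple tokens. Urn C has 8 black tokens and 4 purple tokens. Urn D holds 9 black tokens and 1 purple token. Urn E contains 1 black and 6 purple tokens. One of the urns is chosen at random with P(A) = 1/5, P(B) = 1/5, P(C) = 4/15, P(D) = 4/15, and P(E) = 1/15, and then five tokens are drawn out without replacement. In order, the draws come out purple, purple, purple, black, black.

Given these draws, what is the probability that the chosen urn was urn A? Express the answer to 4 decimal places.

Under each hypothesis, the probability of the observed sequence is: P(data | urn A) = (4/11)(3/10)(2/9)(7/8)(6/7) = 0.018182; P(data | urn B) = (3/6)(2/5)(1/4)(3/3)(2/2) = 0.05; P(data | urn C) = (4/12)(3/11)(2/10)(8/9)(7/8) = 0.014141; P(data | urn D) = (1/10)(0/9) = 0; P(data | urn E) = (6/7)(5/6)(4/5)(1/4)(0/3) = 0.
Weighting by the prior gives 1/5 · 0.018182 = 0.0036364, 1/5 · 0.05 = 0.01, 4/15 · 0.014141 = 0.003771, 4/15 · 0 = 0, 1/15 · 0 = 0; these sum to 0.017407.
So P(urn A | data) = (0.0036364) / (0.017407) = 0.2089.

0.2089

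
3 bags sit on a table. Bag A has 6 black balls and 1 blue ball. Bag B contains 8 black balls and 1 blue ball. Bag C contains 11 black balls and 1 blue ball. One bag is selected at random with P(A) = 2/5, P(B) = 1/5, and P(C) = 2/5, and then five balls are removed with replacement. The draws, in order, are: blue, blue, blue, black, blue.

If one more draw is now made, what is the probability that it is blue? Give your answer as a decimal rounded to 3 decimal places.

Under each hypothesis, the probability of the observed sequence is: P(data | bag A) = (1/7)(1/7)(1/7)(6/7)(1/7) = 0.00035699; P(data | bag B) = (1/9)(1/9)(1/9)(8/9)(1/9) = 0.00013548; P(data | bag C) = (1/12)(1/12)(1/12)(11/12)(1/12) = 4.4207e-05.
Weighting by the prior gives 2/5 · 0.00035699 = 0.0001428, 1/5 · 0.00013548 = 2.7096e-05, 2/5 · 4.4207e-05 = 1.7683e-05; summing to 0.00018758.
Normalising, the posterior is P(bag A | data) = 0.76128, P(bag B | data) = 0.14445, P(bag C | data) = 0.094269.
So P(blue next | data) = Σ P(blue next | H) P(H | data) = (1/7)(0.76128) + (1/9)(0.14445) + (1/12)(0.094269) = 0.13266.

0.133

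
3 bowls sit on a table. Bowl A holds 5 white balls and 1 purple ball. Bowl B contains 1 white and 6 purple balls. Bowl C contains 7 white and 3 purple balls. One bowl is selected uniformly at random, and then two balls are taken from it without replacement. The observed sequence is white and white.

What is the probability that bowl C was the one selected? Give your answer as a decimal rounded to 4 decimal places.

Under each hypothesis, the probability of the observed sequence is: P(data | bowl A) = (5/6)(4/5) = 2/3; P(data | bowl B) = (1/7)(0/6) = 0; P(data | bowl C) = (7/10)(6/9) = 7/15.
Multiplying each by its prior: 1/3 · 2/3 = 2/9, 1/3 · 0 = 0, 1/3 · 7/15 = 7/45; with total 17/45.
So P(bowl C | data) = (7/45) / (17/45) = 7/17.

0.4118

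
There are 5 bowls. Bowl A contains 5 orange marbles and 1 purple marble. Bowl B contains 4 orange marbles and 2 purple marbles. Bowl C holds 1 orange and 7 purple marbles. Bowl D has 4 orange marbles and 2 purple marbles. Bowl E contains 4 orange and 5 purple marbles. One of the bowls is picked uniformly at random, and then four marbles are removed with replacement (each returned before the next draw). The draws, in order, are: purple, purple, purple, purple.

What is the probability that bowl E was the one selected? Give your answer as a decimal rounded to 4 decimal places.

0.1348

Under each hypothesis, the probability of the observed sequence is: P(data | bowl A) = (1/6)(1/6)(1/6)(1/6) = 0.0007716; P(data | bowl B) = (2/6)(2/6)(2/6)(2/6) = 0.012346; P(data | bowl C) = (7/8)(7/8)(7/8)(7/8) = 0.58618; P(data | bowl D) = (2/6)(2/6)(2/6)(2/6) = 0.012346; P(data | bowl E) = (5/9)(5/9)(5/9)(5/9) = 0.09526.
The prior-weighted likelihoods are 1/5 · 0.0007716 = 0.00015432, 1/5 · 0.012346 = 0.0024691, 1/5 · 0.58618 = 0.11724, 1/5 · 0.012346 = 0.0024691, 1/5 · 0.09526 = 0.019052; these sum to 0.14138.
By Bayes' rule, P(bowl E | data) = (0.019052) / (0.14138) = 0.13476.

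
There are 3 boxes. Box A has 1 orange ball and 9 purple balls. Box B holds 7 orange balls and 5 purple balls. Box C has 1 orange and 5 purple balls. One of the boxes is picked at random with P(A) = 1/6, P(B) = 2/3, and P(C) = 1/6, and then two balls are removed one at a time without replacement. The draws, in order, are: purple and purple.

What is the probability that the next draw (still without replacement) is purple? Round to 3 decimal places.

0.667

The likelihood of the observed sequence under each hypothesis: P(data | box A) = (9/10)(8/9) = 4/5; P(data | box B) = (5/12)(4/11) = 5/33; P(data | box C) = (5/6)(4/5) = 2/3.
The prior-weighted likelihoods are 1/6 · 4/5 = 2/15, 2/3 · 5/33 = 10/99, 1/6 · 2/3 = 1/9; with total 19/55.
Dividing through by the total gives posterior P(box A | data) = 22/57, P(box B | data) = 50/171, P(box C | data) = 55/171.
So P(purple next | data) = Σ P(purple next | H) P(H | data) = (7/8)(22/57) + (3/10)(50/171) + (3/4)(55/171) = 2/3.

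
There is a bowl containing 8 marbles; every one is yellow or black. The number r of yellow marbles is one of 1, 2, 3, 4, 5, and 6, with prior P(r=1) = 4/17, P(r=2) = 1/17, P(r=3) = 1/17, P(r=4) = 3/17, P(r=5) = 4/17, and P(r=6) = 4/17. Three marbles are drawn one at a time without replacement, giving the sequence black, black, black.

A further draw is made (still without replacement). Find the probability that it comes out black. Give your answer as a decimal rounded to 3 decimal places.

Compute the likelihood of the observed sequence for each case: P(data | r = 1) = (7/8)(6/7)(5/6) = 5/8; P(data | r = 2) = (6/8)(5/7)(4/6) = 5/14; P(data | r = 3) = (5/8)(4/7)(3/6) = 5/28; P(data | r = 4) = (4/8)(3/7)(2/6) = 1/14; P(data | r = 5) = (3/8)(2/7)(1/6) = 1/56; P(data | r = 6) = (2/8)(1/7)(0/6) = 0.
Weighting by the prior gives 4/17 · 5/8 = 5/34, 1/17 · 5/14 = 5/238, 1/17 · 5/28 = 5/476, 3/17 · 1/14 = 3/238, 4/17 · 1/56 = 1/238, 4/17 · 0 = 0; with total 93/476.
Normalising, the posterior is P(r = 1 | data) = 70/93, P(r = 2 | data) = 10/93, P(r = 3 | data) = 5/93, P(r = 4 | data) = 2/31, P(r = 5 | data) = 2/93, P(r = 6 | data) = 0.
So P(black next | data) = Σ P(black next | H) P(H | data) = (4/5)(70/93) + (3/5)(10/93) + (2/5)(5/93) + (1/5)(2/31) + (0)(2/93) = 326/465.

0.701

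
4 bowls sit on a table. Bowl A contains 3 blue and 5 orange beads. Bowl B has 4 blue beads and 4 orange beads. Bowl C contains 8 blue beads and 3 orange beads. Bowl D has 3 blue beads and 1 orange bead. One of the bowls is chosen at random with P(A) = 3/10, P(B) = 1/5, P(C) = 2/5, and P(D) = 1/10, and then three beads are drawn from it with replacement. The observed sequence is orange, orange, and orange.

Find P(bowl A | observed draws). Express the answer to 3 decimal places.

For each hypothesis, P(data | H) works out to: P(data | bowl A) = (5/8)(5/8)(5/8) = 0.24414; P(data | bowl B) = (4/8)(4/8)(4/8) = 0.125; P(data | bowl C) = (3/11)(3/11)(3/11) = 0.020285; P(data | bowl D) = (1/4)(1/4)(1/4) = 0.015625.
Weighting by the prior gives 3/10 · 0.24414 = 0.073242, 1/5 · 0.125 = 0.025, 2/5 · 0.020285 = 0.0081142, 1/10 · 0.015625 = 0.0015625; summing to 0.10792.
Hence P(bowl A | data) = (0.073242) / (0.10792) = 0.67868.

0.679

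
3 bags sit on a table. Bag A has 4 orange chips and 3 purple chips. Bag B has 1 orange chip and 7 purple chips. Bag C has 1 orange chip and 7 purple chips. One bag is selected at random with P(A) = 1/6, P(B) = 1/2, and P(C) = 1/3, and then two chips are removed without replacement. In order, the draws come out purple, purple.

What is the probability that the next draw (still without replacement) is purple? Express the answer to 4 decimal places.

Under each hypothesis, the probability of the observed sequence is: P(data | bag A) = (3/7)(2/6) = 1/7; P(data | bag B) = (7/8)(6/7) = 3/4; P(data | bag C) = (7/8)(6/7) = 3/4.
Multiplying each by its prior: 1/6 · 1/7 = 1/42, 1/2 · 3/4 = 3/8, 1/3 · 3/4 = 1/4; these sum to 109/168.
Normalising, the posterior is P(bag A | data) = 0.036697, P(bag B | data) = 0.57798, P(bag C | data) = 0.38532.
The predictive probability is P(purple next | data) = (1/5)(0.036697) + (5/6)(0.57798) + (5/6)(0.38532) = 0.81009.

0.8101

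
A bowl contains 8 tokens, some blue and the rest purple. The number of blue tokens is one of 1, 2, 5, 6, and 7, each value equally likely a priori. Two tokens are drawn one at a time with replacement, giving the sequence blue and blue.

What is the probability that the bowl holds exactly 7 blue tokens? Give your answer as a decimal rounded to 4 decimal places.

0.4261

The likelihood of the observed sequence under each hypothesis: P(data | r = 1) = (1/8)(1/8) = 1/64; P(data | r = 2) = (2/8)(2/8) = 1/16; P(data | r = 5) = (5/8)(5/8) = 25/64; P(data | r = 6) = (6/8)(6/8) = 9/16; P(data | r = 7) = (7/8)(7/8) = 49/64.
The prior-weighted likelihoods are 1/5 · 1/64 = 1/320, 1/5 · 1/16 = 1/80, 1/5 · 25/64 = 5/64, 1/5 · 9/16 = 9/80, 1/5 · 49/64 = 49/320; with total 23/64.
Therefore the posterior P(r = 7 | data) = (49/320) / (23/64) = 49/115.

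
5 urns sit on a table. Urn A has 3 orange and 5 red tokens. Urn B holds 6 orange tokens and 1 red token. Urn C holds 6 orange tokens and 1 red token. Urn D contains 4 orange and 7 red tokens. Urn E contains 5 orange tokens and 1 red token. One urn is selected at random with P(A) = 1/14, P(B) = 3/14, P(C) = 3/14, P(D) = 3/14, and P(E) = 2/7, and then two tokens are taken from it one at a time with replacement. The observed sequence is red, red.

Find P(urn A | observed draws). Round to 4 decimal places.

The likelihood of the observed sequence under each hypothesis: P(data | urn A) = (5/8)(5/8) = 0.39062; P(data | urn B) = (1/7)(1/7) = 0.020408; P(data | urn C) = (1/7)(1/7) = 0.020408; P(data | urn D) = (7/11)(7/11) = 0.40496; P(data | urn E) = (1/6)(1/6) = 0.027778.
Multiplying each by its prior: 1/14 · 0.39062 = 0.027902, 3/14 · 0.020408 = 0.0043732, 3/14 · 0.020408 = 0.0043732, 3/14 · 0.40496 = 0.086777, 2/7 · 0.027778 = 0.0079365; with total 0.13136.
So P(urn A | data) = (0.027902) / (0.13136) = 0.2124.

0.2124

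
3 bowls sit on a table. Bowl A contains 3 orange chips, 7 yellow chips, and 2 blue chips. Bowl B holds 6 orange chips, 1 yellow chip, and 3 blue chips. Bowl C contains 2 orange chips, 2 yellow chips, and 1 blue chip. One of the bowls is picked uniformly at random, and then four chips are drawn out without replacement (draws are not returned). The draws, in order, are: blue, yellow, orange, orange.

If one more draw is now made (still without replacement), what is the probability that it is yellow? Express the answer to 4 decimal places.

Under each hypothesis, the probability of the observed sequence is: P(data | bowl A) = (2/12)(7/11)(3/10)(2/9) = 0.0070707; P(data | bowl B) = (3/10)(1/9)(6/8)(5/7) = 0.017857; P(data | bowl C) = (1/5)(2/4)(2/3)(1/2) = 0.033333.
Multiplying each by its prior: 1/3 · 0.0070707 = 0.0023569, 1/3 · 0.017857 = 0.0059524, 1/3 · 0.033333 = 0.011111; summing to 0.01942.
The posterior is then P(bowl A | data) = 0.12136, P(bowl B | data) = 0.3065, P(bowl C | data) = 0.57214.
So P(yellow next | data) = Σ P(yellow next | H) P(H | data) = (3/4)(0.12136) + (0)(0.3065) + (1)(0.57214) = 0.66316.

0.6632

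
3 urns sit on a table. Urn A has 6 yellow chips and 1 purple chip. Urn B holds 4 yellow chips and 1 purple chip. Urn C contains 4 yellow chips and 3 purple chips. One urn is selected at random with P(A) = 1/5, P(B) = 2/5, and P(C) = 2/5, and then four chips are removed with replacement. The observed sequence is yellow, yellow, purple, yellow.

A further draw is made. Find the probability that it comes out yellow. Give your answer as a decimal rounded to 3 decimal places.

The likelihood of the observed sequence under each hypothesis: P(data | urn A) = (6/7)(6/7)(1/7)(6/7) = 0.089963; P(data | urn B) = (4/5)(4/5)(1/5)(4/5) = 0.1024; P(data | urn C) = (4/7)(4/7)(3/7)(4/7) = 0.079967.
Multiplying each by its prior: 1/5 · 0.089963 = 0.017993, 2/5 · 0.1024 = 0.04096, 2/5 · 0.079967 = 0.031987; with total 0.090939.
The posterior is then P(urn A | data) = 0.19785, P(urn B | data) = 0.45041, P(urn C | data) = 0.35174.
The predictive probability is P(yellow next | data) = (6/7)(0.19785) + (4/5)(0.45041) + (4/7)(0.35174) = 0.73091.

0.731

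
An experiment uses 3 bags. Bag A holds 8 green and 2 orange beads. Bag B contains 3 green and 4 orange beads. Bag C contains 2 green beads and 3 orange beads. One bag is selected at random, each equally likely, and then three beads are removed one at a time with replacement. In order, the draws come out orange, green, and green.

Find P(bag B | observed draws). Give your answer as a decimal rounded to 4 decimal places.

0.3191

Under each hypothesis, the probability of the observed sequence is: P(data | bag A) = (2/10)(8/10)(8/10) = 0.128; P(data | bag B) = (4/7)(3/7)(3/7) = 0.10496; P(data | bag C) = (3/5)(2/5)(2/5) = 0.096.
The prior-weighted likelihoods are 1/3 · 0.128 = 0.042667, 1/3 · 0.10496 = 0.034985, 1/3 · 0.096 = 0.032; these sum to 0.10965.
So P(bag B | data) = (0.034985) / (0.10965) = 0.31906.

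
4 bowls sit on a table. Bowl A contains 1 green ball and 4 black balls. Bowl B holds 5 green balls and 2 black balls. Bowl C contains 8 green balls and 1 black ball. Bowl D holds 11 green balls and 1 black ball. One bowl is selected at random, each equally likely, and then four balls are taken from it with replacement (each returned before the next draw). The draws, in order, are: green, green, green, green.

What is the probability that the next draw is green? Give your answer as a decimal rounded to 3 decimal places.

0.872

Under each hypothesis, the probability of the observed sequence is: P(data | bowl A) = (1/5)(1/5)(1/5)(1/5) = 0.0016; P(data | bowl B) = (5/7)(5/7)(5/7)(5/7) = 0.26031; P(data | bowl C) = (8/9)(8/9)(8/9)(8/9) = 0.6243; P(data | bowl D) = (11/12)(11/12)(11/12)(11/12) = 0.70607.
Weighting by the prior gives 1/4 · 0.0016 = 0.0004, 1/4 · 0.26031 = 0.065077, 1/4 · 0.6243 = 0.15607, 1/4 · 0.70607 = 0.17652; with total 0.39807.
Dividing through by the total gives posterior P(bowl A | data) = 0.0010049, P(bowl B | data) = 0.16348, P(bowl C | data) = 0.39208, P(bowl D | data) = 0.44343.
So P(green next | data) = Σ P(green next | H) P(H | data) = (1/5)(0.0010049) + (5/7)(0.16348) + (8/9)(0.39208) + (11/12)(0.44343) = 0.87197.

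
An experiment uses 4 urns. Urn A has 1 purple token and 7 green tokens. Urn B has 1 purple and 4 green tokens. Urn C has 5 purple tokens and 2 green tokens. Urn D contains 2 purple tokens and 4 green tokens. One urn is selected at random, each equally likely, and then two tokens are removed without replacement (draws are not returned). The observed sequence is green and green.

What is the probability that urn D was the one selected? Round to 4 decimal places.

For each hypothesis, P(data | H) works out to: P(data | urn A) = (7/8)(6/7) = 3/4; P(data | urn B) = (4/5)(3/4) = 3/5; P(data | urn C) = (2/7)(1/6) = 1/21; P(data | urn D) = (4/6)(3/5) = 2/5.
Multiplying each by its prior: 1/4 · 3/4 = 3/16, 1/4 · 3/5 = 3/20, 1/4 · 1/21 = 1/84, 1/4 · 2/5 = 1/10; these sum to 151/336.
So P(urn D | data) = (1/10) / (151/336) = 168/755.

0.2225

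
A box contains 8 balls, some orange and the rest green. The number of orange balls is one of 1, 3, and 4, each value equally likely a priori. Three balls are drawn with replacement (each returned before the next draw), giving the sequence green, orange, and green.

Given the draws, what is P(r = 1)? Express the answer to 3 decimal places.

0.261

For each hypothesis, P(data | H) works out to: P(data | r = 1) = (7/8)(1/8)(7/8) = 0.095703; P(data | r = 3) = (5/8)(3/8)(5/8) = 0.14648; P(data | r = 4) = (4/8)(4/8)(4/8) = 0.125.
Weighting by the prior gives 1/3 · 0.095703 = 0.031901, 1/3 · 0.14648 = 0.048828, 1/3 · 0.125 = 0.041667; with total 0.1224.
Hence P(r = 1 | data) = (0.031901) / (0.1224) = 0.26064.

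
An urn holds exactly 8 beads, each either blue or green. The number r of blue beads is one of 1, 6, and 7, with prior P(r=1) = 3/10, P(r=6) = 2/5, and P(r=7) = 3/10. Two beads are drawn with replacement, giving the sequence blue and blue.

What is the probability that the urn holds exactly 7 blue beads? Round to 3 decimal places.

0.500

Under each hypothesis, the probability of the observed sequence is: P(data | r = 1) = (1/8)(1/8) = 1/64; P(data | r = 6) = (6/8)(6/8) = 9/16; P(data | r = 7) = (7/8)(7/8) = 49/64.
The prior-weighted likelihoods are 3/10 · 1/64 = 3/640, 2/5 · 9/16 = 9/40, 3/10 · 49/64 = 147/640; summing to 147/320.
Hence P(r = 7 | data) = (147/640) / (147/320) = 1/2.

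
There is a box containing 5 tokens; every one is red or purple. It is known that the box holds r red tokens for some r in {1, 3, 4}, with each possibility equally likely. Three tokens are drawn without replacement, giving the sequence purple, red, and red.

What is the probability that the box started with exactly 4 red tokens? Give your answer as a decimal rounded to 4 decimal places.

0.5000

The likelihood of the observed sequence under each hypothesis: P(data | r = 1) = (4/5)(1/4)(0/3) = 0; P(data | r = 3) = (2/5)(3/4)(2/3) = 1/5; P(data | r = 4) = (1/5)(4/4)(3/3) = 1/5.
Multiplying each by its prior: 1/3 · 0 = 0, 1/3 · 1/5 = 1/15, 1/3 · 1/5 = 1/15; summing to 2/15.
Therefore the posterior P(r = 4 | data) = (1/15) / (2/15) = 1/2.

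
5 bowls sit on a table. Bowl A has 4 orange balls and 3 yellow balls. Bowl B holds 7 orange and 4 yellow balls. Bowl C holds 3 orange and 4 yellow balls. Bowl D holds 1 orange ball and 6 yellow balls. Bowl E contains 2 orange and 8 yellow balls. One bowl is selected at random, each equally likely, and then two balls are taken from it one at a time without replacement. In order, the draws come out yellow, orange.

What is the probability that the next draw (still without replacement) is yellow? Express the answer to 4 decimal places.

0.5834

For each hypothesis, P(data | H) works out to: P(data | bowl A) = (3/7)(4/6) = 0.28571; P(data | bowl B) = (4/11)(7/10) = 0.25455; P(data | bowl C) = (4/7)(3/6) = 0.28571; P(data | bowl D) = (6/7)(1/6) = 0.14286; P(data | bowl E) = (8/10)(2/9) = 0.17778.
Multiplying each by its prior: 1/5 · 0.28571 = 0.057143, 1/5 · 0.25455 = 0.050909, 1/5 · 0.28571 = 0.057143, 1/5 · 0.14286 = 0.028571, 1/5 · 0.17778 = 0.035556; these sum to 0.22932.
Normalising, the posterior is P(bowl A | data) = 0.24918, P(bowl B | data) = 0.222, P(bowl C | data) = 0.24918, P(bowl D | data) = 0.12459, P(bowl E | data) = 0.15505.
So P(yellow next | data) = Σ P(yellow next | H) P(H | data) = (2/5)(0.24918) + (1/3)(0.222) + (3/5)(0.24918) + (1)(0.12459) + (7/8)(0.15505) = 0.58344.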